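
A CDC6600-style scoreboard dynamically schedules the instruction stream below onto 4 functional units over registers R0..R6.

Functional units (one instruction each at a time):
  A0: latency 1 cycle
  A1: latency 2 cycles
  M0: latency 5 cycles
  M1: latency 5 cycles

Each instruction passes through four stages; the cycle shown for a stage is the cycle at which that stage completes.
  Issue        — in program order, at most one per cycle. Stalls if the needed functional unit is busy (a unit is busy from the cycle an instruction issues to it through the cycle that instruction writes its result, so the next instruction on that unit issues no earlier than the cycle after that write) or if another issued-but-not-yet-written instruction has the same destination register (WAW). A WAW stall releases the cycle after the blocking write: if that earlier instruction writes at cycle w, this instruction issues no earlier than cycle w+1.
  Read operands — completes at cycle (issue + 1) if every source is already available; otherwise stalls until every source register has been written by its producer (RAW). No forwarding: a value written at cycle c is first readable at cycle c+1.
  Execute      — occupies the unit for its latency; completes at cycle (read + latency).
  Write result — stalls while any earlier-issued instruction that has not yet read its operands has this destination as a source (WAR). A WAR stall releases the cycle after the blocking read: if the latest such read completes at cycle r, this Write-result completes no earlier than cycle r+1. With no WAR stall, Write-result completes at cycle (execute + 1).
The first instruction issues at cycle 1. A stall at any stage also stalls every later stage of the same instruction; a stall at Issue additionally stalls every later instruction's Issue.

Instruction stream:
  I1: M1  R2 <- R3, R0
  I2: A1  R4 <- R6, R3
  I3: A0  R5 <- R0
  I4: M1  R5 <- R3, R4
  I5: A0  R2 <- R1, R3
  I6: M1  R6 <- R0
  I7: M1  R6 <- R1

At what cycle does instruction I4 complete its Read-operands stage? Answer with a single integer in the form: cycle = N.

cycle = 10

c1: issue I1 (M1)
c2: I1 read-ops | issue I2 (A1)
c3: I2 read-ops | issue I3 (A0)
c4: I3 read-ops
c5: I2 finished on A1 | I3 finished on A0
c6: I2→R4 | I3→R5
c7: I1 finished on M1
c8: I1→R2
c9: issue I4 (M1)
c10: I4 read-ops | issue I5 (A0)
c11: I5 read-ops
c12: I5 finished on A0
c13: I5→R2
c15: I4 finished on M1
c16: I4→R5
c17: issue I6 (M1)
c18: I6 read-ops
c23: I6 finished on M1
c24: I6→R6
c25: issue I7 (M1)
c26: I7 read-ops
c31: I7 finished on M1
c32: I7→R6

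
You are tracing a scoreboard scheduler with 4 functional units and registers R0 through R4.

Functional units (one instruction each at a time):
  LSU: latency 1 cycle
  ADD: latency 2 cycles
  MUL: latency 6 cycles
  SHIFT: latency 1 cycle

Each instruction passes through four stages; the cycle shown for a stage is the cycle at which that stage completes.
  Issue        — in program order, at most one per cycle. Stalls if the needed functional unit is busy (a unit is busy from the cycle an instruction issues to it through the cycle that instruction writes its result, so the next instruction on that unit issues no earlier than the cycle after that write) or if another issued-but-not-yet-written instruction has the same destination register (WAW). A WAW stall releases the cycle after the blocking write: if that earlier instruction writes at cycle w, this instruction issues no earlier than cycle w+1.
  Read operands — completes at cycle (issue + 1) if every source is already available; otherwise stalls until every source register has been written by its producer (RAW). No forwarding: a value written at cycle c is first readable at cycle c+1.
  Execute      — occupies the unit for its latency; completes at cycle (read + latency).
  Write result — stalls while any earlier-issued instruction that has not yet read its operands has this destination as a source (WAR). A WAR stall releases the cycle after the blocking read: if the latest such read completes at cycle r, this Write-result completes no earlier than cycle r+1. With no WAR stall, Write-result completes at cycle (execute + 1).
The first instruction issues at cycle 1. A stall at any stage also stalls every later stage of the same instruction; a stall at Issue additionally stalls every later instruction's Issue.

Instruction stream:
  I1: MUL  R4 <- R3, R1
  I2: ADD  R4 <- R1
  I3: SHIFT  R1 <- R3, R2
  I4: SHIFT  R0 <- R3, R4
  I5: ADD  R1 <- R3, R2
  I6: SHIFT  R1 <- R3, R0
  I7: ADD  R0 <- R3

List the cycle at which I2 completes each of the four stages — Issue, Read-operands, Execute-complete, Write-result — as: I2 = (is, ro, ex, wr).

[1] I1→MUL
[2] I1 RO
[8] I1 EX
[9] I1 WR R4
[10] I2→ADD
[11] I2 RO | I3→SHIFT
[12] I3 RO
[13] I2 EX | I3 EX
[14] I2 WR R4 | I3 WR R1
[15] I4→SHIFT
[16] I4 RO | I5→ADD
[17] I4 EX | I5 RO
[18] I4 WR R0
[19] I5 EX
[20] I5 WR R1
[21] I6→SHIFT
[22] I6 RO | I7→ADD
[23] I6 EX | I7 RO
[24] I6 WR R1
[25] I7 EX
[26] I7 WR R0

I2 = (10, 11, 13, 14)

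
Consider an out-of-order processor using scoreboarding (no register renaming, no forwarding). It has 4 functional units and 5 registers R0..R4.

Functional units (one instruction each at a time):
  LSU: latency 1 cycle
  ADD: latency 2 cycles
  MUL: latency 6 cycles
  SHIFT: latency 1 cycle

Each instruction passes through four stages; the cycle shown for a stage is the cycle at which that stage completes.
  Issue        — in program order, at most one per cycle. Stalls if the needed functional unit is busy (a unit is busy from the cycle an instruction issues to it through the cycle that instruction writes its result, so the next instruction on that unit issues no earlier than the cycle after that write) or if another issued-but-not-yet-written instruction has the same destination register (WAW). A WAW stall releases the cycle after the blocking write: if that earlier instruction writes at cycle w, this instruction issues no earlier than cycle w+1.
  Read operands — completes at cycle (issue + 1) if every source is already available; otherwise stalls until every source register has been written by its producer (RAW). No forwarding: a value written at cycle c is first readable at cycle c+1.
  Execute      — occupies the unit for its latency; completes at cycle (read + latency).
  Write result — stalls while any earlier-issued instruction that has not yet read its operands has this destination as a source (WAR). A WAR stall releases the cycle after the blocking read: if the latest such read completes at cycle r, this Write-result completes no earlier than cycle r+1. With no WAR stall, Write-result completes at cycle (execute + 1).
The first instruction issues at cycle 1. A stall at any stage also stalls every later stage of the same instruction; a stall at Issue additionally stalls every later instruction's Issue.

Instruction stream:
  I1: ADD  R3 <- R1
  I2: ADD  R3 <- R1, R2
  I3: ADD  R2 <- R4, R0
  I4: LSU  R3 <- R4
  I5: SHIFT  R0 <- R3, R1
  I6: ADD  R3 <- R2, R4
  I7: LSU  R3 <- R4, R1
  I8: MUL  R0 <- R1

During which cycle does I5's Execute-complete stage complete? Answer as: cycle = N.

cycle = 17

t=1  issue I1 (ADD)
t=2  I1 read-ops
t=4  I1 finished on ADD
t=5  I1→R3
t=6  issue I2 (ADD)
t=7  I2 read-ops
t=9  I2 finished on ADD
t=10  I2→R3
t=11  issue I3 (ADD)
t=12  I3 read-ops · issue I4 (LSU)
t=13  I4 read-ops · issue I5 (SHIFT)
t=14  I3 finished on ADD · I4 finished on LSU
t=15  I3→R2 · I4→R3
t=16  I5 read-ops · issue I6 (ADD)
t=17  I5 finished on SHIFT · I6 read-ops
t=18  I5→R0
t=19  I6 finished on ADD
t=20  I6→R3
t=21  issue I7 (LSU)
t=22  I7 read-ops · issue I8 (MUL)
t=23  I7 finished on LSU · I8 read-ops
t=24  I7→R3
t=29  I8 finished on MUL
t=30  I8→R0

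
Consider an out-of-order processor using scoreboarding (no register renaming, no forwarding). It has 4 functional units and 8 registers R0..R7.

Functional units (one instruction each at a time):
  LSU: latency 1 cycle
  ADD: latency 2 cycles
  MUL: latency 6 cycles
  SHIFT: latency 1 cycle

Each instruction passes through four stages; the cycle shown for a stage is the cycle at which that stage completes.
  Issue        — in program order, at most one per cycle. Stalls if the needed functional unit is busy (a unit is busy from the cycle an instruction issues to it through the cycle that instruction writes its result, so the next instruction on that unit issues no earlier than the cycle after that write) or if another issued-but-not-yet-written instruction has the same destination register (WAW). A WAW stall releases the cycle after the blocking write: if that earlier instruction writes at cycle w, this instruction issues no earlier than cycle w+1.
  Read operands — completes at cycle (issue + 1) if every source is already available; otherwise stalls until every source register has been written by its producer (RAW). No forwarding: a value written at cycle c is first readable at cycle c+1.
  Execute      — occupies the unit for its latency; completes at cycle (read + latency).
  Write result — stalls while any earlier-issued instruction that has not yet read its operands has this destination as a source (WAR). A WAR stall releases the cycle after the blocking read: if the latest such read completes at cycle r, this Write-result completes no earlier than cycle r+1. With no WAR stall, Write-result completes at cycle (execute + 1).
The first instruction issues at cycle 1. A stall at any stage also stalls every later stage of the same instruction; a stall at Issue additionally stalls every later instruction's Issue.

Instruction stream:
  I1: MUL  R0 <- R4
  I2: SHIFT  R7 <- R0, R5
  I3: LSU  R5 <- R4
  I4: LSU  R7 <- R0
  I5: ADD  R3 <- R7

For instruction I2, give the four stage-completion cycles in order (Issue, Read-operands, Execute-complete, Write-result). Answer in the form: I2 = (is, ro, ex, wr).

I2 = (2, 10, 11, 12)

1) issue 1, read 2, done 8, write 9
2) issue 2, read 10, done 11, write 12  <RAW R0: wait I1 write@9>
3) issue 3, read 4, done 5, write 11  <WAR R5: wait I2 read@10>
4) issue 13, read 14, done 15, write 16  <WAW R7: wait I2 write@12>
5) issue 14, read 17, done 19, write 20  <RAW R7: wait I4 write@16>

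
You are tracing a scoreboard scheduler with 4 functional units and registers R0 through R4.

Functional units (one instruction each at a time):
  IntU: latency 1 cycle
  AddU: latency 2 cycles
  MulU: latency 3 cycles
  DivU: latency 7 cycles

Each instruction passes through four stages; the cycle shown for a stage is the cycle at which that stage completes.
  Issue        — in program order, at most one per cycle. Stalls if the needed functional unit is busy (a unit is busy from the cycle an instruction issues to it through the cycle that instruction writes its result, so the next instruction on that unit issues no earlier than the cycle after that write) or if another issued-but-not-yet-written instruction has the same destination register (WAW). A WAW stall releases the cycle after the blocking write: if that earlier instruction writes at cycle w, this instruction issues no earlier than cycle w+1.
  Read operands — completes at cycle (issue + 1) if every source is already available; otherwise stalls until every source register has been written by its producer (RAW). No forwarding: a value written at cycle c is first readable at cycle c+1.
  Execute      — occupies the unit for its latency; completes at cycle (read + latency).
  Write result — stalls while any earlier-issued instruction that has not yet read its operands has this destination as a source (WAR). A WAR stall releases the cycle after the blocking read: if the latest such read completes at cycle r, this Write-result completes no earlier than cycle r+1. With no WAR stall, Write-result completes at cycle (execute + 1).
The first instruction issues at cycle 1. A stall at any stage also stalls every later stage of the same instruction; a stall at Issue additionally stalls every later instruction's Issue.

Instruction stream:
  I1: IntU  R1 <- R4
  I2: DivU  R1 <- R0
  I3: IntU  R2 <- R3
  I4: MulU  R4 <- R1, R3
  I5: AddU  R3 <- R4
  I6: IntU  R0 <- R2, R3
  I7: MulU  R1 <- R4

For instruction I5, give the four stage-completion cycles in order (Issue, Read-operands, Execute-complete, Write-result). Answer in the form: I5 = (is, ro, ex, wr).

t=1  I1 issues→IntU
t=2  I1 reads
t=3  I1 exec-done
t=4  I1 writes R1
t=5  I2 issues→DivU
t=6  I2 reads; I3 issues→IntU
t=7  I3 reads; I4 issues→MulU
t=8  I3 exec-done; I5 issues→AddU
t=9  I3 writes R2
t=10  I6 issues→IntU
t=13  I2 exec-done
t=14  I2 writes R1
t=15  I4 reads
t=18  I4 exec-done
t=19  I4 writes R4
t=20  I5 reads; I7 issues→MulU
t=21  I7 reads
t=22  I5 exec-done
t=23  I5 writes R3
t=24  I6 reads; I7 exec-done
t=25  I6 exec-done; I7 writes R1
t=26  I6 writes R0

I5 = (8, 20, 22, 23)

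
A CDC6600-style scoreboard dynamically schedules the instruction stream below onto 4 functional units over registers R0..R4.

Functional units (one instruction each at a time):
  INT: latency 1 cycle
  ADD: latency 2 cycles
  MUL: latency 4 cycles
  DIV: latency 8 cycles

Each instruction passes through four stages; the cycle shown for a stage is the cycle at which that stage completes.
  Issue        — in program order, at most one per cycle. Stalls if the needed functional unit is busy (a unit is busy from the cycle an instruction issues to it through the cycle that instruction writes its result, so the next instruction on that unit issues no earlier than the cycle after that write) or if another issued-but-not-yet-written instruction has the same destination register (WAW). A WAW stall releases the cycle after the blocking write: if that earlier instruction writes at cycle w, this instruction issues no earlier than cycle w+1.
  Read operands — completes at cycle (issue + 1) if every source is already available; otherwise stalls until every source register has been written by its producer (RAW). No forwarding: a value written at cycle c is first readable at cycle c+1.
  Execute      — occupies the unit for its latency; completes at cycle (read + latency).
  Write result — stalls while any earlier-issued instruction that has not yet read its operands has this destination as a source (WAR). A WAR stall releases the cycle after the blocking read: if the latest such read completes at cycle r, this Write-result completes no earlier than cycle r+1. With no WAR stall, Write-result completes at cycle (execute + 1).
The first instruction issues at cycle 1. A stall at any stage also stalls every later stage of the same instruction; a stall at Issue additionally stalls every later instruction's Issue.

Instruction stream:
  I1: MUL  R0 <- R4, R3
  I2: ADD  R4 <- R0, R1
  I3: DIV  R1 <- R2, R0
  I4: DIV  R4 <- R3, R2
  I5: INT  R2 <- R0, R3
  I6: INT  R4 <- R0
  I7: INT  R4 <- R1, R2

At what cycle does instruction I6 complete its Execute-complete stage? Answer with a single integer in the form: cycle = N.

cycle = 31

t=1  I1 issues→MUL
t=2  I1 reads · I2 issues→ADD
t=3  I3 issues→DIV
t=6  I1 exec-done
t=7  I1 writes R0
t=8  I2 reads · I3 reads
t=10  I2 exec-done
t=11  I2 writes R4
t=16  I3 exec-done
t=17  I3 writes R1
t=18  I4 issues→DIV
t=19  I4 reads · I5 issues→INT
t=20  I5 reads
t=21  I5 exec-done
t=22  I5 writes R2
t=27  I4 exec-done
t=28  I4 writes R4
t=29  I6 issues→INT
t=30  I6 reads
t=31  I6 exec-done
t=32  I6 writes R4
t=33  I7 issues→INT
t=34  I7 reads
t=35  I7 exec-done
t=36  I7 writes R4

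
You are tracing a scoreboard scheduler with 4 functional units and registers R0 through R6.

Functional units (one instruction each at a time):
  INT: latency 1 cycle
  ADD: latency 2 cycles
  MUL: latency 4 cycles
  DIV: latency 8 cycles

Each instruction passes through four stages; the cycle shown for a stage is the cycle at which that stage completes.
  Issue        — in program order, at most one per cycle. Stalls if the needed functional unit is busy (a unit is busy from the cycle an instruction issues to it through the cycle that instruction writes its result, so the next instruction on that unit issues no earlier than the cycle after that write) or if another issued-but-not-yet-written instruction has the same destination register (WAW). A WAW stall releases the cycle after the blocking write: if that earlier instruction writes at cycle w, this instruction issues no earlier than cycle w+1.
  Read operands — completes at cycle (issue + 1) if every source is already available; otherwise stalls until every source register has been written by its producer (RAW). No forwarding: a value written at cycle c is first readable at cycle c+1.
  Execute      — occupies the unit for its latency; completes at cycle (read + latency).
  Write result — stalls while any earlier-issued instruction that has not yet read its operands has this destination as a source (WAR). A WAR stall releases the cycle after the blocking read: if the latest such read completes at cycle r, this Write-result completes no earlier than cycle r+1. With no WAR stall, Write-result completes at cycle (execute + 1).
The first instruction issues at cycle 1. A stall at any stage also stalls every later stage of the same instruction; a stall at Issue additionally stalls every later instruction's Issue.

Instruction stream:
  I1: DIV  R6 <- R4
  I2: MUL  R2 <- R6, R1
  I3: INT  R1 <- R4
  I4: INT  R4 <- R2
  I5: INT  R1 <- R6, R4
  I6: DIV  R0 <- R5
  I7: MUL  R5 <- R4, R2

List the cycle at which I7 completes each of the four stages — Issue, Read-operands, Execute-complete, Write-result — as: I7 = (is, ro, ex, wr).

I7 = (23, 24, 28, 29)

1) issue 1, read 2, done 10, write 11
2) issue 2, read 12, done 16, write 17  <RAW R6: wait I1 write@11>
3) issue 3, read 4, done 5, write 13  <WAR R1: wait I2 read@12>
4) issue 14, read 18, done 19, write 20  <struct: INT busy until I3 writes@13 / RAW R2: wait I2 write@17>
5) issue 21, read 22, done 23, write 24  <struct: INT busy until I4 writes@20>
6) issue 22, read 23, done 31, write 32
7) issue 23, read 24, done 28, write 29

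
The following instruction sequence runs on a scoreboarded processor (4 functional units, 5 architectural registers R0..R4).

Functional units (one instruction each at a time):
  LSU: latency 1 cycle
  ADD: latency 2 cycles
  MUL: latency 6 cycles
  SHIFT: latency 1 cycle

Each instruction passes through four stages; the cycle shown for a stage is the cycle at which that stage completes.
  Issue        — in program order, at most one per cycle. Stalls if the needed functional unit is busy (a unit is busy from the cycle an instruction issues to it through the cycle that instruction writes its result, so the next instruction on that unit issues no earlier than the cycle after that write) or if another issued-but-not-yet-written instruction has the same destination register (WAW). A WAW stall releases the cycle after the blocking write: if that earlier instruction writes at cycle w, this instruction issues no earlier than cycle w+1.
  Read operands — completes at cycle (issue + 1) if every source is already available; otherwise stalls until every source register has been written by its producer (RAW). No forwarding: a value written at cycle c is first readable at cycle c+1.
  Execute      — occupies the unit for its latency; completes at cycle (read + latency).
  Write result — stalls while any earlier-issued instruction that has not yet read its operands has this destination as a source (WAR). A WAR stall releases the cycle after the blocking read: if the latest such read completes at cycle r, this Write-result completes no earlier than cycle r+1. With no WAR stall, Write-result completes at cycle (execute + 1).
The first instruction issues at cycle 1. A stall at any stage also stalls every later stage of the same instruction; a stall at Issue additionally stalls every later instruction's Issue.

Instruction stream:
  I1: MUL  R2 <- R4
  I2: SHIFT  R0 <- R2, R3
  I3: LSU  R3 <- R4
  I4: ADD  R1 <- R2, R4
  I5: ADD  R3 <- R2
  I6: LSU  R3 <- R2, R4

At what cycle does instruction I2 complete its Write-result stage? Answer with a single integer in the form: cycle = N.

cycle 1: I1 dispatched to MUL
cycle 2: I1 operands ready · I2 dispatched to SHIFT
cycle 3: I3 dispatched to LSU
cycle 4: I3 operands ready · I4 dispatched to ADD
cycle 5: I3 complete
cycle 8: I1 complete
cycle 9: R2←I1
cycle 10: I2 operands ready · I4 operands ready
cycle 11: I2 complete · R3←I3
cycle 12: R0←I2 · I4 complete
cycle 13: R1←I4
cycle 14: I5 dispatched to ADD
cycle 15: I5 operands ready
cycle 17: I5 complete
cycle 18: R3←I5
cycle 19: I6 dispatched to LSU
cycle 20: I6 operands ready
cycle 21: I6 complete
cycle 22: R3←I6

cycle = 12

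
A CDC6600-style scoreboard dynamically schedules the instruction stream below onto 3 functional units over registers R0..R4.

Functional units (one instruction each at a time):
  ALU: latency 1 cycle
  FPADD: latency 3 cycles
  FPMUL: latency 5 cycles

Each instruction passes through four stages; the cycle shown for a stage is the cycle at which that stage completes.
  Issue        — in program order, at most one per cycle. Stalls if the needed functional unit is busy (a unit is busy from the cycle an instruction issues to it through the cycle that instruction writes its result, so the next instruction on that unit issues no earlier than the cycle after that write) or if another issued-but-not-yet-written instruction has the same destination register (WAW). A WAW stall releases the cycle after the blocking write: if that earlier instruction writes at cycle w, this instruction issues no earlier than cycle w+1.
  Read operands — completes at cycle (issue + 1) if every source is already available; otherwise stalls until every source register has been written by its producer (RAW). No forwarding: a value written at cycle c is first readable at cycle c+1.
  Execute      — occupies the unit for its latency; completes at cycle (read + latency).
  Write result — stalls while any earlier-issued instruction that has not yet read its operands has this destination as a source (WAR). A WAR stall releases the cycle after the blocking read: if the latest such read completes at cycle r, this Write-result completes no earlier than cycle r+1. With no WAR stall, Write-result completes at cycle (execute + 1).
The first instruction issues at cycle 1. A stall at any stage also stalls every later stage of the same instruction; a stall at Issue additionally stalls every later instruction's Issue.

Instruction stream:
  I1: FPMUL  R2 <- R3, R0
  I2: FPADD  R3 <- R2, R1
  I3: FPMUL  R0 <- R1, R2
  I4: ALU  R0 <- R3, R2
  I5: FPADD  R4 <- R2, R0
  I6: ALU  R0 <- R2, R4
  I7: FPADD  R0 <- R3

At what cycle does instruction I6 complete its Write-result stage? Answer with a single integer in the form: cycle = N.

I1: IS=1 RO=2 EX=7 WR=8
I2: IS=2 RO=9 EX=12 WR=13  [RAW R2: wait I1 write@8]
I3: IS=9 RO=10 EX=15 WR=16  [struct: FPMUL busy until I1 writes@8]
I4: IS=17 RO=18 EX=19 WR=20  [WAW R0: wait I3 write@16]
I5: IS=18 RO=21 EX=24 WR=25  [RAW R0: wait I4 write@20]
I6: IS=21 RO=26 EX=27 WR=28  [struct: ALU busy until I4 writes@20; RAW R4: wait I5 write@25]
I7: IS=29 RO=30 EX=33 WR=34  [WAW R0: wait I6 write@28]

cycle = 28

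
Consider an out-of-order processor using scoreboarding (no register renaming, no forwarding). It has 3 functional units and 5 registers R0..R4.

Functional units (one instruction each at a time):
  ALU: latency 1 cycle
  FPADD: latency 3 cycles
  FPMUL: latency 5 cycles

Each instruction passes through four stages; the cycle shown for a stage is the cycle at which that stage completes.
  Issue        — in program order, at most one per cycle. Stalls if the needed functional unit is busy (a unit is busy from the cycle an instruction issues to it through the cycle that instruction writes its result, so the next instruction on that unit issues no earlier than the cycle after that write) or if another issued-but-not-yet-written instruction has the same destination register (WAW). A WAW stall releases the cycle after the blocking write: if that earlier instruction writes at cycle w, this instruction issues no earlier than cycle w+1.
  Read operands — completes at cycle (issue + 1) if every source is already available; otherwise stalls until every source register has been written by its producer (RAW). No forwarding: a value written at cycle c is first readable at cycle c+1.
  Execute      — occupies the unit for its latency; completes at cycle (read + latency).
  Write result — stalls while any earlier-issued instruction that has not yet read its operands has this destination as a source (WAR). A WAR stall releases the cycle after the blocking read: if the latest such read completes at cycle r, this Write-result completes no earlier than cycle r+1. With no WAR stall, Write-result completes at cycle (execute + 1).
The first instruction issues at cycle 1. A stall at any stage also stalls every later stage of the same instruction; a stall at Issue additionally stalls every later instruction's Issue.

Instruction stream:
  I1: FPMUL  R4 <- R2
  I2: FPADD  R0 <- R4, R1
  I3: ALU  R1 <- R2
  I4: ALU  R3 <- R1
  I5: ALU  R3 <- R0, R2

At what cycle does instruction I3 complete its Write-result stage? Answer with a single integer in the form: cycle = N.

cycle = 10

[1] I1 issues→FPMUL
[2] I1 reads | I2 issues→FPADD
[3] I3 issues→ALU
[4] I3 reads
[5] I3 exec-done
[7] I1 exec-done
[8] I1 writes R4
[9] I2 reads
[10] I3 writes R1
[11] I4 issues→ALU
[12] I2 exec-done | I4 reads
[13] I2 writes R0 | I4 exec-done
[14] I4 writes R3
[15] I5 issues→ALU
[16] I5 reads
[17] I5 exec-done
[18] I5 writes R3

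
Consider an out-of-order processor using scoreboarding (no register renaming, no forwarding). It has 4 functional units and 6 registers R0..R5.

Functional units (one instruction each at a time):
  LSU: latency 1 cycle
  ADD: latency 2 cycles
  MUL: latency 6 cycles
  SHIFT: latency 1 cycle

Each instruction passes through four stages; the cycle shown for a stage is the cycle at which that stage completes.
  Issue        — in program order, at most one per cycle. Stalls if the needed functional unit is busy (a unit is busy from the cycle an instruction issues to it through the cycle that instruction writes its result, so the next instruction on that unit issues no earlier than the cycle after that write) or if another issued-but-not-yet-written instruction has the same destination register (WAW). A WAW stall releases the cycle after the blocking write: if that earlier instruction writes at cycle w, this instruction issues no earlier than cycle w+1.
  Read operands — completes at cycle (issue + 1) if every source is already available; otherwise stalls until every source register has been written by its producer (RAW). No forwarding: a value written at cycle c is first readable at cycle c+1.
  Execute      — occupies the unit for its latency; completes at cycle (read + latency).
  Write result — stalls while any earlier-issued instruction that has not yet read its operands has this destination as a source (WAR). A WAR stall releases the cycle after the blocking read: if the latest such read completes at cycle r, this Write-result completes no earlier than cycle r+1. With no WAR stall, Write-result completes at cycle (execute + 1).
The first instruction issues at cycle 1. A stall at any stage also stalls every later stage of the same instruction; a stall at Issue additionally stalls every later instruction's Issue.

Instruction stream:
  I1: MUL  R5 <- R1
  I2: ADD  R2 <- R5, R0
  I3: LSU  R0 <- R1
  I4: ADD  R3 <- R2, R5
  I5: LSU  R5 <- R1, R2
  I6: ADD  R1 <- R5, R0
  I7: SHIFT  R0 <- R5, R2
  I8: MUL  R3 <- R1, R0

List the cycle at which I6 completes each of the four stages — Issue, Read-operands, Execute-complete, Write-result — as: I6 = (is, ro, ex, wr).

I1  is:1  ro:2  ex:8  wr:9
I2  is:2  ro:10  ex:12  wr:13  — RAW R5: wait I1 write@9
I3  is:3  ro:4  ex:5  wr:11  — WAR R0: wait I2 read@10
I4  is:14  ro:15  ex:17  wr:18  — struct: ADD busy until I2 writes@13
I5  is:15  ro:16  ex:17  wr:18
I6  is:19  ro:20  ex:22  wr:23  — struct: ADD busy until I4 writes@18
I7  is:20  ro:21  ex:22  wr:23
I8  is:21  ro:24  ex:30  wr:31  — RAW R1: wait I6 write@23, RAW R0: wait I7 write@23

I6 = (19, 20, 22, 23)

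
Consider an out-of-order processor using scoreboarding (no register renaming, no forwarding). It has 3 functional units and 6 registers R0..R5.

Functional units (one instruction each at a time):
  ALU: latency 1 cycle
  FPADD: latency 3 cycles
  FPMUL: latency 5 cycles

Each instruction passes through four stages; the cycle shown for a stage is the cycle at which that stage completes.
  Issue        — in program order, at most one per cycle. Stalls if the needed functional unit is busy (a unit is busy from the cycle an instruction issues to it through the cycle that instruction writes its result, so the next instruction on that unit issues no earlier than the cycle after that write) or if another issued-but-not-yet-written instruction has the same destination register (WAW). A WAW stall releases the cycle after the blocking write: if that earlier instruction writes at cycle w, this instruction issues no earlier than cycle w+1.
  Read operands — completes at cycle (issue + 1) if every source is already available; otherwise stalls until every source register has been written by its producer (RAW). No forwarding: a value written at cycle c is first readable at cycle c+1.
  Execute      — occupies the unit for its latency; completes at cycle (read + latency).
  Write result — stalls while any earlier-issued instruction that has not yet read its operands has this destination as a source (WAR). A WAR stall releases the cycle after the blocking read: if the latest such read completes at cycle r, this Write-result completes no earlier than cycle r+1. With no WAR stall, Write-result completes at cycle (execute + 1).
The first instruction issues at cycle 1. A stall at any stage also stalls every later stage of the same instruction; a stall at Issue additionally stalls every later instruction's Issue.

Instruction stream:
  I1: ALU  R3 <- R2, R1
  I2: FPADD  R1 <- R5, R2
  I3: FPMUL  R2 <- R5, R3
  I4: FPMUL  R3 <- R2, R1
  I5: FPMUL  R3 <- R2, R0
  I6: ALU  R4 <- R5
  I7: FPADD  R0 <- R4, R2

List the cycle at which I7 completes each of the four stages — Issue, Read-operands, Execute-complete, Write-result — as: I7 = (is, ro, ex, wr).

I7 = (22, 25, 28, 29)

[1] I1 dispatched to ALU
[2] I1 operands ready; I2 dispatched to FPADD
[3] I1 complete; I2 operands ready; I3 dispatched to FPMUL
[4] R3←I1
[5] I3 operands ready
[6] I2 complete
[7] R1←I2
[10] I3 complete
[11] R2←I3
[12] I4 dispatched to FPMUL
[13] I4 operands ready
[18] I4 complete
[19] R3←I4
[20] I5 dispatched to FPMUL
[21] I5 operands ready; I6 dispatched to ALU
[22] I6 operands ready; I7 dispatched to FPADD
[23] I6 complete
[24] R4←I6
[25] I7 operands ready
[26] I5 complete
[27] R3←I5
[28] I7 complete
[29] R0←I7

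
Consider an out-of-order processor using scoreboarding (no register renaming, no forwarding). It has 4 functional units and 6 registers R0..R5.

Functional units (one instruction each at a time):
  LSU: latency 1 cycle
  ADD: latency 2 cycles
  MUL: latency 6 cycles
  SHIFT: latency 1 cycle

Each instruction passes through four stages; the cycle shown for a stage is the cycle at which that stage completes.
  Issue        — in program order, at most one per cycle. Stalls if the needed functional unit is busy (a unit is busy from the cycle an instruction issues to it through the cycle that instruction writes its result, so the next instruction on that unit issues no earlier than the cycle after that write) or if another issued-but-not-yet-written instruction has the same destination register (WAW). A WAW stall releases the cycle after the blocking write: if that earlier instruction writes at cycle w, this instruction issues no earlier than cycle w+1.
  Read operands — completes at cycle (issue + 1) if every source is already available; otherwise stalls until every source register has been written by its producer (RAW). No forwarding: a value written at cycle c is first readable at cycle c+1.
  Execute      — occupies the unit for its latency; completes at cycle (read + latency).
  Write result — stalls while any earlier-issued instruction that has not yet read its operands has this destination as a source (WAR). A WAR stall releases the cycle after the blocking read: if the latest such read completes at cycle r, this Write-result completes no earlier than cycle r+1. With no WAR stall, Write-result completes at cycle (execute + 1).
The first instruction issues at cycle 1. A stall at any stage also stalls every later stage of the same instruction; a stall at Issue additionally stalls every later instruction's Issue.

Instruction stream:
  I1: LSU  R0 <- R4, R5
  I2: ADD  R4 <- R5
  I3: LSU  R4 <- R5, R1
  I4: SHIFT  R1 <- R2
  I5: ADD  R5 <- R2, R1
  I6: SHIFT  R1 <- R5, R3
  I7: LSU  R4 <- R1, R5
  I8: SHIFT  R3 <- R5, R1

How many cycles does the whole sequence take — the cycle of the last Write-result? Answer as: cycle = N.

I1: IS=1 RO=2 EX=3 WR=4
I2: IS=2 RO=3 EX=5 WR=6
I3: IS=7 RO=8 EX=9 WR=10  [WAW R4: wait I2 write@6]
I4: IS=8 RO=9 EX=10 WR=11
I5: IS=9 RO=12 EX=14 WR=15  [RAW R1: wait I4 write@11]
I6: IS=12 RO=16 EX=17 WR=18  [struct: SHIFT busy until I4 writes@11; RAW R5: wait I5 write@15]
I7: IS=13 RO=19 EX=20 WR=21  [RAW R1: wait I6 write@18]
I8: IS=19 RO=20 EX=21 WR=22  [struct: SHIFT busy until I6 writes@18]

cycle = 22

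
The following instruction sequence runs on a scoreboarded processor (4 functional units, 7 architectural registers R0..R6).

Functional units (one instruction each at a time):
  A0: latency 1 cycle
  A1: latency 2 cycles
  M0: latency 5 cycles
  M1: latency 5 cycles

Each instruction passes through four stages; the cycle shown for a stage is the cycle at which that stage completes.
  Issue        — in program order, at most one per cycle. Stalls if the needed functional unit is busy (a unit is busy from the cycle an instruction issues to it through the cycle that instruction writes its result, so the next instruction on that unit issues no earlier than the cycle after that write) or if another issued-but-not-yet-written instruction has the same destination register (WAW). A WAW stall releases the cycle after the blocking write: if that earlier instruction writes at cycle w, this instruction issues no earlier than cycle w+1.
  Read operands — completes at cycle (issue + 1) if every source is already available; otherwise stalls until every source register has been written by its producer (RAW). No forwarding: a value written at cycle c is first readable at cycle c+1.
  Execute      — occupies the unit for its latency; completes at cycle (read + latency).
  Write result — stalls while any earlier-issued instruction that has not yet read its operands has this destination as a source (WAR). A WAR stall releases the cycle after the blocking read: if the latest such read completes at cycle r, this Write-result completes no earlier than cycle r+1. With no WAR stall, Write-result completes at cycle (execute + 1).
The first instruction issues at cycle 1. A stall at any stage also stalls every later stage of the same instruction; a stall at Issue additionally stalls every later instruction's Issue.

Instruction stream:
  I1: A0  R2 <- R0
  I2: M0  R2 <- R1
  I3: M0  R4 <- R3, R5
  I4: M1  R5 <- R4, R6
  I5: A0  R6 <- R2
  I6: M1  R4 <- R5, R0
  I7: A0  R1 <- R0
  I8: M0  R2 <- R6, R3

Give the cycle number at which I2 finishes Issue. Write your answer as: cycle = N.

cycle = 5

I1 -> (1, 2, 3, 4)
I2 -> (5, 6, 11, 12)  // WAW R2: wait I1 write@4
I3 -> (13, 14, 19, 20)  // struct: M0 busy until I2 writes@12
I4 -> (14, 21, 26, 27)  // RAW R4: wait I3 write@20
I5 -> (15, 16, 17, 22)  // WAR R6: wait I4 read@21
I6 -> (28, 29, 34, 35)  // struct: M1 busy until I4 writes@27
I7 -> (29, 30, 31, 32)
I8 -> (30, 31, 36, 37)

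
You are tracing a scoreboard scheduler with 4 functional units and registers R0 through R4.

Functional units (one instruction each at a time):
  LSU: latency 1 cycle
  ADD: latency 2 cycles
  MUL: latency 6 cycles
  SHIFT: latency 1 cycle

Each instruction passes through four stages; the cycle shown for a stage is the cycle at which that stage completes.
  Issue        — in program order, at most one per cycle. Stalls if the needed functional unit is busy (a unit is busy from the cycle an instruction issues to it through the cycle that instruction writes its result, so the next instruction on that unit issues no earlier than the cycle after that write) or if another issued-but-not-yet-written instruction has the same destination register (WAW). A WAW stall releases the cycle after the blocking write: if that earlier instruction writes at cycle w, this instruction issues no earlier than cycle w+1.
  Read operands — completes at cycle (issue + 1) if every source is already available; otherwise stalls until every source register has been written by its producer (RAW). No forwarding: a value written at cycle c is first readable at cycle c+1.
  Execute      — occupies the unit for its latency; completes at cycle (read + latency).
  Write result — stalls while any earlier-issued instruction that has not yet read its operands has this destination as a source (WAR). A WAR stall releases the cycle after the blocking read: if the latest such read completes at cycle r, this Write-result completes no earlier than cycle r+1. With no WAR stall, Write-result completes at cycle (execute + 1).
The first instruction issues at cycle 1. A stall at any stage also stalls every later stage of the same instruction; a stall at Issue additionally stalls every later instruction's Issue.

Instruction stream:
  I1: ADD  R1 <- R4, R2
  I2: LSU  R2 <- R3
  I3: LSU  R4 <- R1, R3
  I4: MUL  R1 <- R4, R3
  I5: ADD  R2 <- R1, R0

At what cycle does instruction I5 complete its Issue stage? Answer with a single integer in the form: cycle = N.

cycle = 8

I1: IS=1 RO=2 EX=4 WR=5
I2: IS=2 RO=3 EX=4 WR=5
I3: IS=6 RO=7 EX=8 WR=9  [struct: LSU busy until I2 writes@5]
I4: IS=7 RO=10 EX=16 WR=17  [RAW R4: wait I3 write@9]
I5: IS=8 RO=18 EX=20 WR=21  [RAW R1: wait I4 write@17]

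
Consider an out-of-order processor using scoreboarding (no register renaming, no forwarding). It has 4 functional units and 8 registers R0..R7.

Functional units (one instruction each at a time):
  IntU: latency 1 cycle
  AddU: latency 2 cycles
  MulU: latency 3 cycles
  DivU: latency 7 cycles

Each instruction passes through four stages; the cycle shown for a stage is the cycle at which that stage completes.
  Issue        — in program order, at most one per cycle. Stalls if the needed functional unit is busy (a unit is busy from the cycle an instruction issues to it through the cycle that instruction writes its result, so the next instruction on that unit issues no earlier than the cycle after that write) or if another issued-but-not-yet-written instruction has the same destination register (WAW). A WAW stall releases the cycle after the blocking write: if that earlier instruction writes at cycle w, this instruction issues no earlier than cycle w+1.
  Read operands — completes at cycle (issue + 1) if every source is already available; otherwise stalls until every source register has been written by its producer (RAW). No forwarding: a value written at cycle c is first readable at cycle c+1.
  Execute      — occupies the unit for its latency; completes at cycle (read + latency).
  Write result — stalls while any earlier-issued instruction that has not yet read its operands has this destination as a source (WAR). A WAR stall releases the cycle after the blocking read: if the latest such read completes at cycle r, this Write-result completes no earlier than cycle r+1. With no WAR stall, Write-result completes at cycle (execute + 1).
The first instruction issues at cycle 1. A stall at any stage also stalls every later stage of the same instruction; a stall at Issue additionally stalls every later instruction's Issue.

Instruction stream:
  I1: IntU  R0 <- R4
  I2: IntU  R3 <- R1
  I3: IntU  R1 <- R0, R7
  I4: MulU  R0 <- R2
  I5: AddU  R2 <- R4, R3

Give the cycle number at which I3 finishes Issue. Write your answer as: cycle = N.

cycle = 9

[I1] 1/2/3/4
[I2] 5/6/7/8  (struct: IntU busy until I1 writes@4)
[I3] 9/10/11/12  (struct: IntU busy until I2 writes@8)
[I4] 10/11/14/15
[I5] 11/12/14/15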